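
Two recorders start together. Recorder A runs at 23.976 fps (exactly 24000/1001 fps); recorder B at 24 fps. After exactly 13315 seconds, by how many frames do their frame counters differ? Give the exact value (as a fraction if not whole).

A emits 24000/1001 × 13315 = 319560000/1001 frames; B emits 24 × 13315 = 319560.
Difference = 319560/1001 frames (≈ 319.2408); B is ahead of A.

319560/1001 frames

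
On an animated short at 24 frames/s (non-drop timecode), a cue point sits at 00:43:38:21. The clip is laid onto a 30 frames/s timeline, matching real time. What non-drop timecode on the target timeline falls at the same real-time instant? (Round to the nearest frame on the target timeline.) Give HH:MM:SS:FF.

00:43:38:26

Source frame index: (0×3600 + 43×60 + 38) × 24 + 21 = 62853.
Real time: 62853 / (24) = 20951/8 s.
Target frame: (20951/8) × (30) = 314265/4 ≈ 78566.250 → 78566.
At 30 labels/s: frame 78566 → 00:43:38:26.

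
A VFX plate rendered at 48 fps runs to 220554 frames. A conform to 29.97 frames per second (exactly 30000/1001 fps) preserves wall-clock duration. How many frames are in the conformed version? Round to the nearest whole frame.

Frames at target rate = 220554 × (30000/1001) / (48) = 137846250/1001 ≈ 137708.541.
Nearest whole frame: 137709.

137709 frames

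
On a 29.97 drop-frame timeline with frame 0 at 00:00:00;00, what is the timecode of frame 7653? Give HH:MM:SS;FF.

00:04:15;11

Each 10-minute DF block holds 10 × 60 × 30 − 9 × 2 = 17982 frames. 7653 ÷ 17982 → 0 full blocks, remainder 7653.
Within the partial block the first minute is 1800 frames and each further minute 1798, so 4 further minute boundaries passed. Total skipped labels = 18 × 0 + 2 × 4 = 8.
Non-drop label index = 7653 + 8 = 7661; at 30 labels/s that is 00:04:15:11, i.e. DF 00:04:15;11.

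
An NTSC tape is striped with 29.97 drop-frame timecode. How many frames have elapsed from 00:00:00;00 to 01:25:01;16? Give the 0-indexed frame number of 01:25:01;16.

152892

As if non-drop at 30 labels/s: (1 × 3600 + 25 × 60 + 1) × 30 + 16 = 153046.
Minute boundaries passed: 85; those not divisible by 10: 85 − 8 = 77; dropped labels = 2 × 77 = 154.
Actual frame index = 153046 − 154 = 152892.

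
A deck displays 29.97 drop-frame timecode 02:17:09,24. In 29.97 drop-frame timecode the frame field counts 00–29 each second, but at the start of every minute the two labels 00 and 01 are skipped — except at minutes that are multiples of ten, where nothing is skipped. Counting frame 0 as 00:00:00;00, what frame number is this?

As if non-drop at 30 labels/s: (2 × 3600 + 17 × 60 + 9) × 30 + 24 = 246894.
Minute boundaries passed: 137; those not divisible by 10: 137 − 13 = 124; dropped labels = 2 × 124 = 248.
Actual frame index = 246894 − 248 = 246646.

246646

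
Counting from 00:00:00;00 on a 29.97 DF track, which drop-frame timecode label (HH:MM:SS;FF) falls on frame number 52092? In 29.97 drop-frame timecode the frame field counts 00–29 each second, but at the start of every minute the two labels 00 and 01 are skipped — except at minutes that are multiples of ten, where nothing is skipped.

Each 10-minute DF block holds 10 × 60 × 30 − 9 × 2 = 17982 frames. 52092 ÷ 17982 → 2 full blocks, remainder 16128.
Within the partial block the first minute is 1800 frames and each further minute 1798, so 8 further minute boundaries passed. Total skipped labels = 18 × 2 + 2 × 8 = 52.
Non-drop label index = 52092 + 52 = 52144; at 30 labels/s that is 00:28:58:04, i.e. DF 00:28:58;04.

00:28:58;04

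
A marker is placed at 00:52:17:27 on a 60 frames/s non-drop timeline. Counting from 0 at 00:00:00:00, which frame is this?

frame 188247

Total seconds to the label: (0 × 3600 + 52 × 60 + 17) = 3137.
Frame index = 3137 × 60 + 27 = 188247.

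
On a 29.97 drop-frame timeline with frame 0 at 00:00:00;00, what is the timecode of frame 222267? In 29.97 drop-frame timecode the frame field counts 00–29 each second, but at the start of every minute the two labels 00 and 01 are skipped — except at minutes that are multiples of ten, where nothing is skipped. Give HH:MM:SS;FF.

Ten DF minutes hold 17982 frames, so frame 222267 lies in block 12 (frames 215784–233765) with 6483 frames into that block.
The block's first minute is 1800 frames and the rest 1798 each; 6483 frames reaches minute 3, so 12 × 18 + 3 × 2 = 222 labels have been skipped so far.
Adding those back, label number 222267 + 222 = 222489 at 30 labels/s is 7416 s + 9 f = 2 h 3 min 36 s frame 9, i.e. 02:03:36;09.

02:03:36;09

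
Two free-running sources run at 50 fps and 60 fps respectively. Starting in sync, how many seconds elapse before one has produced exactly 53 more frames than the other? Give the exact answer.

5.3 seconds

The gap grows by |60 − 50| = 10 frames per second.
Time for a 53-frame gap: 53 ÷ (10) = 5.3 s.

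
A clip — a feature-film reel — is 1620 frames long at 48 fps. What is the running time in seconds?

Running time = 1620 / (48) = 33.75 s.

33.75 seconds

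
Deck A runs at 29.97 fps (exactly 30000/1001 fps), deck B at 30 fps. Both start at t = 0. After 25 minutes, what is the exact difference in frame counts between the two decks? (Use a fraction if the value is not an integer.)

45000/1001 frames

25 min = 1500 s.
A emits 30000/1001 × 1500 = 45000000/1001 frames; B emits 30 × 1500 = 45000.
Difference = 45000/1001 frames (≈ 44.9550); B is ahead of A.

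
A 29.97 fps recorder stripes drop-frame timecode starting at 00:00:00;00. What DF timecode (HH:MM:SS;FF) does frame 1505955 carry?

Each 10-minute DF block holds 10 × 60 × 30 − 9 × 2 = 17982 frames. 1505955 ÷ 17982 → 83 full blocks, remainder 13449.
Within the partial block the first minute is 1800 frames and each further minute 1798, so 7 further minute boundaries passed. Total skipped labels = 18 × 83 + 2 × 7 = 1508.
Non-drop label index = 1505955 + 1508 = 1507463; at 30 labels/s that is 13:57:28:23, i.e. DF 13:57:28;23.

13:57:28;23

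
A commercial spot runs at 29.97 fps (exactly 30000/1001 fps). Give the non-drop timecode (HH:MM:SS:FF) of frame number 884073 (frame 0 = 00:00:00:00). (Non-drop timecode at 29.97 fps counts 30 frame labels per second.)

884073 ÷ 30 = 29469 full seconds, remainder 3 frames.
29469 s = 8 h 11 min 9 s.
Timecode: 08:11:09:03.

08:11:09:03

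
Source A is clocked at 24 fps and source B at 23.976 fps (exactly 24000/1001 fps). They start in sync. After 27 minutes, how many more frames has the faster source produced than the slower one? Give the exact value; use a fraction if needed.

27 min = 1620 s.
A emits 24 × 1620 = 38880 frames; B emits 24000/1001 × 1620 = 38880000/1001.
Difference = 38880/1001 frames (≈ 38.8412); B is behind A.

38880/1001 frames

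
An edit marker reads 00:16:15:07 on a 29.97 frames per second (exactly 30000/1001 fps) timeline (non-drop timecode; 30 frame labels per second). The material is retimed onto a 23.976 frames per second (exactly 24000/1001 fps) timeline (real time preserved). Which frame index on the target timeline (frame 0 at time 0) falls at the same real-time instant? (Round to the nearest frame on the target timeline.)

Source frame index: (0×3600 + 16×60 + 15) × 30 + 7 = 29257.
Real time: 29257 / (30000/1001) = 29286257/30000 s.
Target frame: (29286257/30000) × (24000/1001) = 117028/5 ≈ 23405.600 → 23406.

frame 23406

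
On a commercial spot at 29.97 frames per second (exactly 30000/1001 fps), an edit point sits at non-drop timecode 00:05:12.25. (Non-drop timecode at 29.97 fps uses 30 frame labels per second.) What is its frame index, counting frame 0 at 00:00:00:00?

Total seconds to the label: (0 × 3600 + 5 × 60 + 12) = 312.
Frame index = 312 × 30 + 25 = 9385.

frame 9385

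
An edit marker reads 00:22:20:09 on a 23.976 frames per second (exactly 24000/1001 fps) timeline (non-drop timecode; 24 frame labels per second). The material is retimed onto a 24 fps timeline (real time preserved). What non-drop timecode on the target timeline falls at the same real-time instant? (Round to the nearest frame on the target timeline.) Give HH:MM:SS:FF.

Source frame index: (0×3600 + 22×60 + 20) × 24 + 9 = 32169.
Real time: 32169 / (24000/1001) = 10733723/8000 s.
Target frame: (10733723/8000) × (24) = 32201169/1000 ≈ 32201.169 → 32201.
At 24 labels/s: frame 32201 → 00:22:21:17.

00:22:21:17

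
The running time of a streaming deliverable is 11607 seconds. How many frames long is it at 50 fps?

Frames = 11607 × 50 = 580350.

580350 frames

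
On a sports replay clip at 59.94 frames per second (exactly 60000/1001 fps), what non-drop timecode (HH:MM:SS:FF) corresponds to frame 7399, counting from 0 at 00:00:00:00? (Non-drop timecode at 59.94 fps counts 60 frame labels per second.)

00:02:03:19

7399 ÷ 60 = 123 full seconds, remainder 19 frames.
123 s = 0 h 2 min 3 s.
Timecode: 00:02:03:19.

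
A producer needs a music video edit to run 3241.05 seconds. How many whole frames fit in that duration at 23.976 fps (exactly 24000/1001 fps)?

77707 frames

Frames = 3241.05 × 24000/1001 = 77785200/1001 ≈ 77707.4925.
Complete frames: 77707.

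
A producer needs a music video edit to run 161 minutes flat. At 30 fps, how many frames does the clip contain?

161 min = 9660 s.
Frames = 9660 × 30 = 289800.

289800 frames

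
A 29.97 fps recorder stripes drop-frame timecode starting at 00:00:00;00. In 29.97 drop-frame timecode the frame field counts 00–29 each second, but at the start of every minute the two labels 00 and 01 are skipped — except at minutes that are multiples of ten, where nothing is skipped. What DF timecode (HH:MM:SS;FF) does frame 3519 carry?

00:01:57;11

Ten DF minutes hold 17982 frames, so frame 3519 lies in block 0 (frames 0–17981) with 3519 frames into that block.
The block's first minute is 1800 frames and the rest 1798 each; 3519 frames reaches minute 1, so 0 × 18 + 1 × 2 = 2 labels have been skipped so far.
Adding those back, label number 3519 + 2 = 3521 at 30 labels/s is 117 s + 11 f = 0 h 1 min 57 s frame 11, i.e. 00:01:57;11.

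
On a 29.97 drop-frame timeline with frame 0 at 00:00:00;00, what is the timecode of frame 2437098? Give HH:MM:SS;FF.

Ten DF minutes hold 17982 frames, so frame 2437098 lies in block 135 (frames 2427570–2445551) with 9528 frames into that block.
The block's first minute is 1800 frames and the rest 1798 each; 9528 frames reaches minute 5, so 135 × 18 + 5 × 2 = 2440 labels have been skipped so far.
Adding those back, label number 2437098 + 2440 = 2439538 at 30 labels/s is 81317 s + 28 f = 22 h 35 min 17 s frame 28, i.e. 22:35:17;28.

22:35:17;28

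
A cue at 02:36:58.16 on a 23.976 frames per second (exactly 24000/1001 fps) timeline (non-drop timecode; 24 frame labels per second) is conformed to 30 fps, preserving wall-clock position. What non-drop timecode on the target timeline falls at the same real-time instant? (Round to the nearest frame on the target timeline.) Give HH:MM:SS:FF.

Source frame index: (2×3600 + 36×60 + 58) × 24 + 16 = 226048.
Real time: 226048 / (24000/1001) = 3535532/375 s.
Target frame: (3535532/375) × (30) = 7071064/25 ≈ 282842.560 → 282843.
At 30 labels/s: frame 282843 → 02:37:08:03.

02:37:08:03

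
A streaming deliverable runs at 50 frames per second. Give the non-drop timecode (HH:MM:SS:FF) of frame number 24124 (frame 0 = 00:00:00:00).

00:08:02:24

24124 ÷ 50 = 482 full seconds, remainder 24 frames.
482 s = 0 h 8 min 2 s.
Timecode: 00:08:02:24.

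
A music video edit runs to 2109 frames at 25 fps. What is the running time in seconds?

Running time = 2109 / (25) = 84.36 s.

84.36 seconds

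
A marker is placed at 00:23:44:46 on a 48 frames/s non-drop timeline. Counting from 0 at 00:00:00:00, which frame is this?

frame 68398

Total seconds to the label: (0 × 3600 + 23 × 60 + 44) = 1424.
Frame index = 1424 × 48 + 46 = 68398.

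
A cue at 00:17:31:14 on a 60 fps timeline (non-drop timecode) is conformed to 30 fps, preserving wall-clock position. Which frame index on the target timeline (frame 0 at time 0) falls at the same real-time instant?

frame 31537

Source frame index: (0×3600 + 17×60 + 31) × 60 + 14 = 63074.
Real time: 63074 / (60) = 31537/30 s.
Target frame: (31537/30) × (30) = 31537.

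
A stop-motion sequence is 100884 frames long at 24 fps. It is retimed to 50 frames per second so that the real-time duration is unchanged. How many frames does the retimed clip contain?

210175 frames

Target frames = source frames × (target rate / source rate) = 100884 × (50)/(24) = 100884 × 25/12 = 210175.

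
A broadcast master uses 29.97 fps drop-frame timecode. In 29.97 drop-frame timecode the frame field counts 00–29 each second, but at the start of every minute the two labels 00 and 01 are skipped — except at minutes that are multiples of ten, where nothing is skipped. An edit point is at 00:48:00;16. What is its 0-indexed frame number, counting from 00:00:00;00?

As if non-drop at 30 labels/s: (0 × 3600 + 48 × 60 + 0) × 30 + 16 = 86416.
Minute boundaries passed: 48; those not divisible by 10: 48 − 4 = 44; dropped labels = 2 × 44 = 88.
Actual frame index = 86416 − 88 = 86328.

86328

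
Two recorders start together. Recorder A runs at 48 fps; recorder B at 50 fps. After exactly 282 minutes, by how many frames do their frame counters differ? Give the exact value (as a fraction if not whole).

282 min = 16920 s.
A emits 48 × 16920 = 812160 frames; B emits 50 × 16920 = 846000.
Difference = 33840 frames; B is ahead of A.

33840 frames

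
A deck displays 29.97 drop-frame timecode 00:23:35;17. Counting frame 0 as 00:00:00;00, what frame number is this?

Complete 10-minute blocks: 2, each 17982 frames → 35964.
Remaining 3 whole minutes in the current block: 1800 + 2 × 1798 = 5396 frames.
Within the current minute: 35 × 30 + 17 − 2 = 1065 (labels ;00/;01 skipped at this minute). Total = 35964 + 5396 + 1065 = 42425.

42425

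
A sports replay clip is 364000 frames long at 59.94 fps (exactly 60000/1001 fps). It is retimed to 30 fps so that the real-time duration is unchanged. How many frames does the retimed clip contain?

182182 frames

Target frames = source frames × (target rate / source rate) = 364000 × (30)/(60000/1001) = 364000 × 1001/2000 = 182182.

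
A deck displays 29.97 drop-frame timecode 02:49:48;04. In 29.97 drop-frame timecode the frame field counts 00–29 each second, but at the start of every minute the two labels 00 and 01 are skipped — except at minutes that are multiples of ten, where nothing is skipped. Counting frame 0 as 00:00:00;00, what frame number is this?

305338

Complete 10-minute blocks: 16, each 17982 frames → 287712.
Remaining 9 whole minutes in the current block: 1800 + 8 × 1798 = 16184 frames.
Within the current minute: 48 × 30 + 4 − 2 = 1442 (labels ;00/;01 skipped at this minute). Total = 287712 + 16184 + 1442 = 305338.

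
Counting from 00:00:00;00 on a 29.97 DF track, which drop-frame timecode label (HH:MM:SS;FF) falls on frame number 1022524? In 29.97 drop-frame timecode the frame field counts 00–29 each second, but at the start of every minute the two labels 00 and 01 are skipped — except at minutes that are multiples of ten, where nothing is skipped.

09:28:38;08

Each 10-minute DF block holds 10 × 60 × 30 − 9 × 2 = 17982 frames. 1022524 ÷ 17982 → 56 full blocks, remainder 15532.
Within the partial block the first minute is 1800 frames and each further minute 1798, so 8 further minute boundaries passed. Total skipped labels = 18 × 56 + 2 × 8 = 1024.
Non-drop label index = 1022524 + 1024 = 1023548; at 30 labels/s that is 09:28:38:08, i.e. DF 09:28:38;08.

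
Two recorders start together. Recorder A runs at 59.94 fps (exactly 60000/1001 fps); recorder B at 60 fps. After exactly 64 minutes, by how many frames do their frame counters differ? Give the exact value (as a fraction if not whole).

230400/1001 frames

64 min = 3840 s.
A emits 60000/1001 × 3840 = 230400000/1001 frames; B emits 60 × 3840 = 230400.
Difference = 230400/1001 frames (≈ 230.1698); B is ahead of A.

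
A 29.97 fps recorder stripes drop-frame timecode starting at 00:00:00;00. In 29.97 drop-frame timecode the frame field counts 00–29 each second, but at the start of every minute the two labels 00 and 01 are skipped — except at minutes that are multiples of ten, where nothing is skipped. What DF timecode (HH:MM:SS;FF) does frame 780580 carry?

Each 10-minute DF block holds 10 × 60 × 30 − 9 × 2 = 17982 frames. 780580 ÷ 17982 → 43 full blocks, remainder 7354.
Within the partial block the first minute is 1800 frames and each further minute 1798, so 4 further minute boundaries passed. Total skipped labels = 18 × 43 + 2 × 4 = 782.
Non-drop label index = 780580 + 782 = 781362; at 30 labels/s that is 07:14:05:12, i.e. DF 07:14:05;12.

07:14:05;12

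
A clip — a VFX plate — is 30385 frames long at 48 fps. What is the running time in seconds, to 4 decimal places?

Running time = 30385 × 1/48 = 30385/48 s ≈ 633.0208 s.

633.0208 seconds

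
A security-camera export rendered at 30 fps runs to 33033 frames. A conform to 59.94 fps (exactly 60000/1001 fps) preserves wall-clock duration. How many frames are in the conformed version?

66000 frames

Target frames = source frames × (target rate / source rate) = 33033 × (60000/1001)/(30) = 33033 × 2000/1001 = 66000.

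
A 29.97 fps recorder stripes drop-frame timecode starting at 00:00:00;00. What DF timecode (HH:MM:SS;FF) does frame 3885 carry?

00:02:09;19

Ten DF minutes hold 17982 frames, so frame 3885 lies in block 0 (frames 0–17981) with 3885 frames into that block.
The block's first minute is 1800 frames and the rest 1798 each; 3885 frames reaches minute 2, so 0 × 18 + 2 × 2 = 4 labels have been skipped so far.
Adding those back, label number 3885 + 4 = 3889 at 30 labels/s is 129 s + 19 f = 0 h 2 min 9 s frame 19, i.e. 00:02:09;19.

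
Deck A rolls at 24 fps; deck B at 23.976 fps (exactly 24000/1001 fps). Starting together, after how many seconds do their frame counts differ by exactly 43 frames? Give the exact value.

43043/24 seconds

The gap grows by |24000/1001 − 24| = 24/1001 frames per second.
Time for a 43-frame gap: 43 ÷ (24/1001) = 43043/24 s.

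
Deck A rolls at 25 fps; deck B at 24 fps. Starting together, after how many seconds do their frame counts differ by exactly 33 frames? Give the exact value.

The gap grows by |24 − 25| = 1 frame per second.
Time for a 33-frame gap: 33 ÷ (1) = 33 s.

33 seconds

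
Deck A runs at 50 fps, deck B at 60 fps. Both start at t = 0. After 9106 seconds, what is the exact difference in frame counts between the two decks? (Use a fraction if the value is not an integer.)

A emits 50 × 9106 = 455300 frames; B emits 60 × 9106 = 546360.
Difference = 91060 frames; B is ahead of A.

91060 frames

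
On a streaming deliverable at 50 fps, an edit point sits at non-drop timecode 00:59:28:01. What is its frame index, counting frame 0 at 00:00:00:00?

Total seconds to the label: (0 × 3600 + 59 × 60 + 28) = 3568.
Frame index = 3568 × 50 + 1 = 178401.

178401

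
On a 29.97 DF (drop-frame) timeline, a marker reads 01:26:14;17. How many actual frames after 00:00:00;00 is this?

Complete 10-minute blocks: 8, each 17982 frames → 143856.
Remaining 6 whole minutes in the current block: 1800 + 5 × 1798 = 10790 frames.
Within the current minute: 14 × 30 + 17 − 2 = 435 (labels ;00/;01 skipped at this minute). Total = 143856 + 10790 + 435 = 155081.

155081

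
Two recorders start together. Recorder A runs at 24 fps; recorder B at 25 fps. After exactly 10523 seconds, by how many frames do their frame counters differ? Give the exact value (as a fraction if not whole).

10523 frames

A emits 24 × 10523 = 252552 frames; B emits 25 × 10523 = 263075.
Difference = 10523 frames; B is ahead of A.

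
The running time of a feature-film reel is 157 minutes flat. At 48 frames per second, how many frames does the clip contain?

452160 frames

157 min = 9420 s.
Frames = 9420 × 48 = 452160.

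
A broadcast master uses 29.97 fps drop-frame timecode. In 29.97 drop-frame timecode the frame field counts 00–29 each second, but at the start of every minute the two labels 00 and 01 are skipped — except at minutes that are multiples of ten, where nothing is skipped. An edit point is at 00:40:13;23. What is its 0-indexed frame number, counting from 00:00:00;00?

72341

As if non-drop at 30 labels/s: (0 × 3600 + 40 × 60 + 13) × 30 + 23 = 72413.
Minute boundaries passed: 40; those not divisible by 10: 40 − 4 = 36; dropped labels = 2 × 36 = 72.
Actual frame index = 72413 − 72 = 72341.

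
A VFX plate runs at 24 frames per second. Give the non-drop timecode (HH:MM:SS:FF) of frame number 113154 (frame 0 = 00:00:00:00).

113154 ÷ 24 = 4714 full seconds, remainder 18 frames.
4714 s = 1 h 18 min 34 s.
Timecode: 01:18:34:18.

01:18:34:18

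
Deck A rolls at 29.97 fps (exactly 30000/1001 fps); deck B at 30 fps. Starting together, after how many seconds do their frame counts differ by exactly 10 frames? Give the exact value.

1001/3 seconds

The gap grows by |30 − 30000/1001| = 30/1001 frames per second.
Time for a 10-frame gap: 10 ÷ (30/1001) = 1001/3 s.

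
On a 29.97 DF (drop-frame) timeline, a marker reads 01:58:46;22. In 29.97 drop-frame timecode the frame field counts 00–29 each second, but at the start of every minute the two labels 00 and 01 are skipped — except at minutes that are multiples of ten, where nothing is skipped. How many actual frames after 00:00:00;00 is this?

Complete 10-minute blocks: 11, each 17982 frames → 197802.
Remaining 8 whole minutes in the current block: 1800 + 7 × 1798 = 14386 frames.
Within the current minute: 46 × 30 + 22 − 2 = 1400 (labels ;00/;01 skipped at this minute). Total = 197802 + 14386 + 1400 = 213588.

213588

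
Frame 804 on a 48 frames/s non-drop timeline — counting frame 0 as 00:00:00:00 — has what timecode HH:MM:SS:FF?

804 ÷ 48 = 16 full seconds, remainder 36 frames.
16 s = 0 h 0 min 16 s.
Timecode: 00:00:16:36.

00:00:16:36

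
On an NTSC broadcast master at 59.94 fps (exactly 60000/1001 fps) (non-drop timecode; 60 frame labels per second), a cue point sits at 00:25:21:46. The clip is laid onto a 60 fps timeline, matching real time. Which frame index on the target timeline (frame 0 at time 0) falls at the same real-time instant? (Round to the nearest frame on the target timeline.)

frame 91397

Source frame index: (0×3600 + 25×60 + 21) × 60 + 46 = 91306.
Real time: 91306 / (60000/1001) = 45698653/30000 s.
Target frame: (45698653/30000) × (60) = 45698653/500 ≈ 91397.306 → 91397.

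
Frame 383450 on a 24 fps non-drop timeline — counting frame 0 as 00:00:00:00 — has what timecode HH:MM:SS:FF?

383450 ÷ 24 = 15977 full seconds, remainder 2 frames.
15977 s = 4 h 26 min 17 s.
Timecode: 04:26:17:02.

04:26:17:02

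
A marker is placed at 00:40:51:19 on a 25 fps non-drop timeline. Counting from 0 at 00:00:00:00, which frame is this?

frame 61294

Total seconds to the label: (0 × 3600 + 40 × 60 + 51) = 2451.
Frame index = 2451 × 25 + 19 = 61294.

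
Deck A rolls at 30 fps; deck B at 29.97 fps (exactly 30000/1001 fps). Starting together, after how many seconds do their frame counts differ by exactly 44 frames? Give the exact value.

The gap grows by |30000/1001 − 30| = 30/1001 frames per second.
Time for a 44-frame gap: 44 ÷ (30/1001) = 22022/15 s.

22022/15 seconds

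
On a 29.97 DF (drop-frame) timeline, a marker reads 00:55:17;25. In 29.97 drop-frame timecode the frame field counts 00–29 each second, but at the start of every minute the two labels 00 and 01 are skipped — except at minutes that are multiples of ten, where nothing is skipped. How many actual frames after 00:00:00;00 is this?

Complete 10-minute blocks: 5, each 17982 frames → 89910.
Remaining 5 whole minutes in the current block: 1800 + 4 × 1798 = 8992 frames.
Within the current minute: 17 × 30 + 25 − 2 = 533 (labels ;00/;01 skipped at this minute). Total = 89910 + 8992 + 533 = 99435.

99435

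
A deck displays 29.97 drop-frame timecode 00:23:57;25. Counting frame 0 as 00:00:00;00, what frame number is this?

43093

As if non-drop at 30 labels/s: (0 × 3600 + 23 × 60 + 57) × 30 + 25 = 43135.
Minute boundaries passed: 23; those not divisible by 10: 23 − 2 = 21; dropped labels = 2 × 21 = 42.
Actual frame index = 43135 − 42 = 43093.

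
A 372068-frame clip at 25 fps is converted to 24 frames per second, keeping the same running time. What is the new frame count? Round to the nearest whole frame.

357185 frames

Frames at target rate = 372068 × (24) / (25) = 8929632/25 ≈ 357185.280.
Nearest whole frame: 357185.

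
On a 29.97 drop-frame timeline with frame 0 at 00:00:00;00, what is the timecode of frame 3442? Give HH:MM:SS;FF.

00:01:54;24

Ten DF minutes hold 17982 frames, so frame 3442 lies in block 0 (frames 0–17981) with 3442 frames into that block.
The block's first minute is 1800 frames and the rest 1798 each; 3442 frames reaches minute 1, so 0 × 18 + 1 × 2 = 2 labels have been skipped so far.
Adding those back, label number 3442 + 2 = 3444 at 30 labels/s is 114 s + 24 f = 0 h 1 min 54 s frame 24, i.e. 00:01:54;24.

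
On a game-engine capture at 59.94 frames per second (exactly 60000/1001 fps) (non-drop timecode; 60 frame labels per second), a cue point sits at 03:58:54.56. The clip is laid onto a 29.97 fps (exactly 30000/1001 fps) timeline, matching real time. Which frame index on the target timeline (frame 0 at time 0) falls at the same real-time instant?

Source frame index: (3×3600 + 58×60 + 54) × 60 + 56 = 860096.
Real time: 860096 / (60000/1001) = 26904878/1875 s.
Target frame: (26904878/1875) × (30000/1001) = 430048.

frame 430048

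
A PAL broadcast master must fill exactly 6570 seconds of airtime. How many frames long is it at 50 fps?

Frames = 6570 × 50 = 328500.

328500 frames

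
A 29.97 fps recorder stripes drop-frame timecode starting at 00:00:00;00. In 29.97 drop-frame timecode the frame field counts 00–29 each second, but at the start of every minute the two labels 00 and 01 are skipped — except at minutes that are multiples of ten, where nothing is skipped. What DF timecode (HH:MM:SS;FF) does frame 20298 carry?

00:11:17;08

Each 10-minute DF block holds 10 × 60 × 30 − 9 × 2 = 17982 frames. 20298 ÷ 17982 → 1 full block, remainder 2316.
Within the partial block the first minute is 1800 frames and each further minute 1798, so 1 further minute boundary passed. Total skipped labels = 18 × 1 + 2 × 1 = 20.
Non-drop label index = 20298 + 20 = 20318; at 30 labels/s that is 00:11:17:08, i.e. DF 00:11:17;08.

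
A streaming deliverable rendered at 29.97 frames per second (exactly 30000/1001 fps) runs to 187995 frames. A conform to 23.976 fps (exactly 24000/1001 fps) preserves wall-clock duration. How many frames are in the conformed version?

Target frames = source frames × (target rate / source rate) = 187995 × (24000/1001)/(30000/1001) = 187995 × 4/5 = 150396.

150396 frames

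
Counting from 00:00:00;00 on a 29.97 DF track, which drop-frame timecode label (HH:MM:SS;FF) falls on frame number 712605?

Each 10-minute DF block holds 10 × 60 × 30 − 9 × 2 = 17982 frames. 712605 ÷ 17982 → 39 full blocks, remainder 11307.
Within the partial block the first minute is 1800 frames and each further minute 1798, so 6 further minute boundaries passed. Total skipped labels = 18 × 39 + 2 × 6 = 714.
Non-drop label index = 712605 + 714 = 713319; at 30 labels/s that is 06:36:17:09, i.e. DF 06:36:17;09.

06:36:17;09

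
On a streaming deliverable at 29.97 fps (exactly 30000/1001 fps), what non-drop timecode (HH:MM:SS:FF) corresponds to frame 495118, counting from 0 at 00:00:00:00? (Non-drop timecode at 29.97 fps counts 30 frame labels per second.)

04:35:03:28

495118 ÷ 30 = 16503 full seconds, remainder 28 frames.
16503 s = 4 h 35 min 3 s.
Timecode: 04:35:03:28.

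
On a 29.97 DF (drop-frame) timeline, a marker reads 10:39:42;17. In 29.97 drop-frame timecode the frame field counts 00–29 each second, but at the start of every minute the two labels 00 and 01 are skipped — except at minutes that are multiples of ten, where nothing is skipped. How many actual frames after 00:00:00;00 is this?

1150325

As if non-drop at 30 labels/s: (10 × 3600 + 39 × 60 + 42) × 30 + 17 = 1151477.
Minute boundaries passed: 639; those not divisible by 10: 639 − 63 = 576; dropped labels = 2 × 576 = 1152.
Actual frame index = 1151477 − 1152 = 1150325.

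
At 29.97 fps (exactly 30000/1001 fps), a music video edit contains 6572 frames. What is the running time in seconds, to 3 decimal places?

Running time = 6572 × 1001/30000 = 1644643/7500 s ≈ 219.286 s.

219.286 seconds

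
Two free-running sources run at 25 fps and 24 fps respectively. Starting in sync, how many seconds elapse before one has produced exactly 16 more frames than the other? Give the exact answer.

16 seconds

The gap grows by |24 − 25| = 1 frame per second.
Time for a 16-frame gap: 16 ÷ (1) = 16 s.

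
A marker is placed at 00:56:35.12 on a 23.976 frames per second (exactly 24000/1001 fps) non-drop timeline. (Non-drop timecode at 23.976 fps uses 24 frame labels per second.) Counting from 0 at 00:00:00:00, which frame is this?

81492

Total seconds to the label: (0 × 3600 + 56 × 60 + 35) = 3395.
Frame index = 3395 × 24 + 12 = 81492.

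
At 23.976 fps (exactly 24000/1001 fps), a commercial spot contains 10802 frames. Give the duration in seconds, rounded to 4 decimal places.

450.5334 seconds

Running time = 10802 × 1001/24000 = 5406401/12000 s ≈ 450.5334 s.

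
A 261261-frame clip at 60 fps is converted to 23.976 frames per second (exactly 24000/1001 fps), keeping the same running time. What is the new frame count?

Target frames = source frames × (target rate / source rate) = 261261 × (24000/1001)/(60) = 261261 × 400/1001 = 104400.

104400 frames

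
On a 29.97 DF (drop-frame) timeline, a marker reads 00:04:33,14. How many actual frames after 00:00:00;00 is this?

8196

As if non-drop at 30 labels/s: (0 × 3600 + 4 × 60 + 33) × 30 + 14 = 8204.
Minute boundaries passed: 4; those not divisible by 10: 4 − 0 = 4; dropped labels = 2 × 4 = 8.
Actual frame index = 8204 − 8 = 8196.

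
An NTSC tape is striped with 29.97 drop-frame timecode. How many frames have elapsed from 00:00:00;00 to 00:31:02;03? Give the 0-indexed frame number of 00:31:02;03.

55807

As if non-drop at 30 labels/s: (0 × 3600 + 31 × 60 + 2) × 30 + 3 = 55863.
Minute boundaries passed: 31; those not divisible by 10: 31 − 3 = 28; dropped labels = 2 × 28 = 56.
Actual frame index = 55863 − 56 = 55807.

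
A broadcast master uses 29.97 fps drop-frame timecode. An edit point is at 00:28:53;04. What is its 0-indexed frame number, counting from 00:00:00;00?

51942

Complete 10-minute blocks: 2, each 17982 frames → 35964.
Remaining 8 whole minutes in the current block: 1800 + 7 × 1798 = 14386 frames.
Within the current minute: 53 × 30 + 4 − 2 = 1592 (labels ;00/;01 skipped at this minute). Total = 35964 + 14386 + 1592 = 51942.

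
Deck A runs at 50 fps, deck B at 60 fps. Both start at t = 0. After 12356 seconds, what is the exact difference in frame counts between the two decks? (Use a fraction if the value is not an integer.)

A emits 50 × 12356 = 617800 frames; B emits 60 × 12356 = 741360.
Difference = 123560 frames; B is ahead of A.

123560 frames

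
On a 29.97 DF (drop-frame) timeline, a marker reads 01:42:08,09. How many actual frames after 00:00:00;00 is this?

183665

As if non-drop at 30 labels/s: (1 × 3600 + 42 × 60 + 8) × 30 + 9 = 183849.
Minute boundaries passed: 102; those not divisible by 10: 102 − 10 = 92; dropped labels = 2 × 92 = 184.
Actual frame index = 183849 − 184 = 183665.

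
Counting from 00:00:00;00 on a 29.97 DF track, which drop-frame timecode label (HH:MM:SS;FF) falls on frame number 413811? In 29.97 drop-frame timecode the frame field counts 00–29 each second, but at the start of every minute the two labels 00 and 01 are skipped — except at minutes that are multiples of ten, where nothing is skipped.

03:50:07;15

Each 10-minute DF block holds 10 × 60 × 30 − 9 × 2 = 17982 frames. 413811 ÷ 17982 → 23 full blocks, remainder 225.
Within the partial block the first minute is 1800 frames and each further minute 1798, so 0 further minute boundaries passed. Total skipped labels = 18 × 23 + 2 × 0 = 414.
Non-drop label index = 413811 + 414 = 414225; at 30 labels/s that is 03:50:07:15, i.e. DF 03:50:07;15.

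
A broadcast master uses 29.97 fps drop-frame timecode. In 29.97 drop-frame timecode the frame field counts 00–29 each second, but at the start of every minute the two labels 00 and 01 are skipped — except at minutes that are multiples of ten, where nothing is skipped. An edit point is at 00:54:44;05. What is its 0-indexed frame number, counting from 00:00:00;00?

Complete 10-minute blocks: 5, each 17982 frames → 89910.
Remaining 4 whole minutes in the current block: 1800 + 3 × 1798 = 7194 frames.
Within the current minute: 44 × 30 + 5 − 2 = 1323 (labels ;00/;01 skipped at this minute). Total = 89910 + 7194 + 1323 = 98427.

98427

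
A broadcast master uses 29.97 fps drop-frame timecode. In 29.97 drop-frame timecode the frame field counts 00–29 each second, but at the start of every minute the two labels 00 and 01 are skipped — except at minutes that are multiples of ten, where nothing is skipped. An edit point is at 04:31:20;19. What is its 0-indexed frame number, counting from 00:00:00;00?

487931

As if non-drop at 30 labels/s: (4 × 3600 + 31 × 60 + 20) × 30 + 19 = 488419.
Minute boundaries passed: 271; those not divisible by 10: 271 − 27 = 244; dropped labels = 2 × 244 = 488.
Actual frame index = 488419 − 488 = 487931.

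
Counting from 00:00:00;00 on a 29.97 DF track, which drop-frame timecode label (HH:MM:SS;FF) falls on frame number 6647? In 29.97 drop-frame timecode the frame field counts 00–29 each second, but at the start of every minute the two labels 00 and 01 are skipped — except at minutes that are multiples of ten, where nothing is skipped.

00:03:41;23

Ten DF minutes hold 17982 frames, so frame 6647 lies in block 0 (frames 0–17981) with 6647 frames into that block.
The block's first minute is 1800 frames and the rest 1798 each; 6647 frames reaches minute 3, so 0 × 18 + 3 × 2 = 6 labels have been skipped so far.
Adding those back, label number 6647 + 6 = 6653 at 30 labels/s is 221 s + 23 f = 0 h 3 min 41 s frame 23, i.e. 00:03:41;23.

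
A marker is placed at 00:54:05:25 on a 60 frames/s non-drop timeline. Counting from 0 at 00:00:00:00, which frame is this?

Total seconds to the label: (0 × 3600 + 54 × 60 + 5) = 3245.
Frame index = 3245 × 60 + 25 = 194725.

194725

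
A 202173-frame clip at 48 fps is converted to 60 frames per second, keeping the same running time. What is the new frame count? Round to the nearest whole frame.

252716 frames

Frames at target rate = 202173 × (60) / (48) = 1010865/4 ≈ 252716.250.
Nearest whole frame: 252716.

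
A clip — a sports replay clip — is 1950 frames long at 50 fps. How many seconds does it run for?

Running time = 1950 / (50) = 39 s.

39 seconds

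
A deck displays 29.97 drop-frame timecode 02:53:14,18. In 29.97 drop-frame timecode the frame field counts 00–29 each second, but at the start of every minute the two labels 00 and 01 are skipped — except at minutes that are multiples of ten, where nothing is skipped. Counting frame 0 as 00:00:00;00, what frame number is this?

311526

Complete 10-minute blocks: 17, each 17982 frames → 305694.
Remaining 3 whole minutes in the current block: 1800 + 2 × 1798 = 5396 frames.
Within the current minute: 14 × 30 + 18 − 2 = 436 (labels ;00/;01 skipped at this minute). Total = 305694 + 5396 + 436 = 311526.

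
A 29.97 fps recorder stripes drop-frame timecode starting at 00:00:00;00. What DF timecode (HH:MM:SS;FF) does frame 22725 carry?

Ten DF minutes hold 17982 frames, so frame 22725 lies in block 1 (frames 17982–35963) with 4743 frames into that block.
The block's first minute is 1800 frames and the rest 1798 each; 4743 frames reaches minute 2, so 1 × 18 + 2 × 2 = 22 labels have been skipped so far.
Adding those back, label number 22725 + 22 = 22747 at 30 labels/s is 758 s + 7 f = 0 h 12 min 38 s frame 7, i.e. 00:12:38;07.

00:12:38;07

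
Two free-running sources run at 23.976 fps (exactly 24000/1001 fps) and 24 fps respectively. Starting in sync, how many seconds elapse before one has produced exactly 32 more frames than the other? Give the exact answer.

The gap grows by |24 − 24000/1001| = 24/1001 frames per second.
Time for a 32-frame gap: 32 ÷ (24/1001) = 4004/3 s.

4004/3 seconds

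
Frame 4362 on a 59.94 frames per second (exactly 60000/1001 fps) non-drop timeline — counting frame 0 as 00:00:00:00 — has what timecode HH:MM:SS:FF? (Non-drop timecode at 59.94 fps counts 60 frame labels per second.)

4362 ÷ 60 = 72 full seconds, remainder 42 frames.
72 s = 0 h 1 min 12 s.
Timecode: 00:01:12:42.

00:01:12:42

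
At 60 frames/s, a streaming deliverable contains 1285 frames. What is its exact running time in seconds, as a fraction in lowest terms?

257/12 seconds

Running time = 1285 ÷ (60) = 1285 × 1/60 = 257/12 s.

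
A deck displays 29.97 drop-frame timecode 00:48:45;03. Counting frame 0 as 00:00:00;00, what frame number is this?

87665

As if non-drop at 30 labels/s: (0 × 3600 + 48 × 60 + 45) × 30 + 3 = 87753.
Minute boundaries passed: 48; those not divisible by 10: 48 − 4 = 44; dropped labels = 2 × 44 = 88.
Actual frame index = 87753 − 88 = 87665.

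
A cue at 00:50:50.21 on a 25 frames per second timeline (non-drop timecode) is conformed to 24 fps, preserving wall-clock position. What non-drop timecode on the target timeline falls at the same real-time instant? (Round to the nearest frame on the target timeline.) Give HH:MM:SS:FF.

00:50:50:20

Source frame index: (0×3600 + 50×60 + 50) × 25 + 21 = 76271.
Real time: 76271 / (25) = 76271/25 s.
Target frame: (76271/25) × (24) = 1830504/25 ≈ 73220.160 → 73220.
At 24 labels/s: frame 73220 → 00:50:50:20.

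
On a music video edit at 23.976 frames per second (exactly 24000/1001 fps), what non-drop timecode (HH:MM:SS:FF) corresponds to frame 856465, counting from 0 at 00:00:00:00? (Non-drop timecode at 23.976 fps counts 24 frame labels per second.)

856465 ÷ 24 = 35686 full seconds, remainder 1 frame.
35686 s = 9 h 54 min 46 s.
Timecode: 09:54:46:01.

09:54:46:01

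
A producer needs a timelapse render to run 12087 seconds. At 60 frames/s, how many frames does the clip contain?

725220 frames

Frames = 12087 × 60 = 725220.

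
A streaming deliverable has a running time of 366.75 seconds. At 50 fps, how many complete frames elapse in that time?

Frames = 366.75 × 50 = 36675/2 ≈ 18337.5000.
Complete frames: 18337.

18337 frames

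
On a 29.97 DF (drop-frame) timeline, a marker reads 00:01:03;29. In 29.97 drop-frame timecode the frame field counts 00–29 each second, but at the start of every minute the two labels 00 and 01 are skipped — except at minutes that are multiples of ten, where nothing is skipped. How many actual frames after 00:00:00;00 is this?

As if non-drop at 30 labels/s: (0 × 3600 + 1 × 60 + 3) × 30 + 29 = 1919.
Minute boundaries passed: 1; those not divisible by 10: 1 − 0 = 1; dropped labels = 2 × 1 = 2.
Actual frame index = 1919 − 2 = 1917.

1917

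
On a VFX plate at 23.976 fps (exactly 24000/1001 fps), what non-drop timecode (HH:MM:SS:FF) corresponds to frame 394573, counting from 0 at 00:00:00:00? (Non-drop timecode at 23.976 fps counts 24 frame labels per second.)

04:34:00:13

394573 ÷ 24 = 16440 full seconds, remainder 13 frames.
16440 s = 4 h 34 min 0 s.
Timecode: 04:34:00:13.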